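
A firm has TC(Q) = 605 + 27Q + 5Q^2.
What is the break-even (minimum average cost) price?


AC(Q) = 605/Q + 27 + 5Q
To minimize: dAC/dQ = -605/Q^2 + 5 = 0
Q^2 = 605/5 = 121
Q* = 11
Min AC = 605/11 + 27 + 5*11
Min AC = 55 + 27 + 55 = 137

137


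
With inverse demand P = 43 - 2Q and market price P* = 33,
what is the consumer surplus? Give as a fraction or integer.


Maximum willingness to pay (at Q=0): P_max = 43
Quantity demanded at P* = 33:
Q* = (43 - 33)/2 = 5
CS = (1/2) * Q* * (P_max - P*)
CS = (1/2) * 5 * (43 - 33)
CS = (1/2) * 5 * 10 = 25

25


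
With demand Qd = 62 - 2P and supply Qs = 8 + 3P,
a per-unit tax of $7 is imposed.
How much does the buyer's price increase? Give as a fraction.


With a per-unit tax, the buyer's price increase depends on relative slopes.
Supply slope: d = 3, Demand slope: b = 2
Buyer's price increase = d * tax / (b + d)
= 3 * 7 / (2 + 3)
= 21 / 5 = 21/5

21/5


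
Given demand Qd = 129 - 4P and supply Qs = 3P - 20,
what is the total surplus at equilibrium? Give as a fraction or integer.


Find equilibrium: 129 - 4P = 3P - 20
129 + 20 = 7P
P* = 149/7 = 149/7
Q* = 3*149/7 - 20 = 307/7
Inverse demand: P = 129/4 - Q/4, so P_max = 129/4
Inverse supply: P = 20/3 + Q/3, so P_min = 20/3
CS = (1/2) * 307/7 * (129/4 - 149/7) = 94249/392
PS = (1/2) * 307/7 * (149/7 - 20/3) = 94249/294
TS = CS + PS = 94249/392 + 94249/294 = 94249/168

94249/168


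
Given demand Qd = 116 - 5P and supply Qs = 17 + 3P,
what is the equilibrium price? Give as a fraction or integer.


At equilibrium, Qd = Qs.
116 - 5P = 17 + 3P
116 - 17 = 5P + 3P
99 = 8P
P* = 99/8 = 99/8

99/8


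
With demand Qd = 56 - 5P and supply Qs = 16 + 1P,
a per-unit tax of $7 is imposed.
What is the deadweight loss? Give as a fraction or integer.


Pre-tax equilibrium quantity: Q* = 68/3
Post-tax equilibrium quantity: Q_tax = 101/6
Reduction in quantity: Q* - Q_tax = 35/6
DWL = (1/2) * tax * (Q* - Q_tax)
DWL = (1/2) * 7 * 35/6 = 245/12

245/12


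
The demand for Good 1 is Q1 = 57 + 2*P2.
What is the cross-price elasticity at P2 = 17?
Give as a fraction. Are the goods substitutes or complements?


dQ1/dP2 = 2
At P2 = 17: Q1 = 57 + 2*17 = 91
Exy = (dQ1/dP2)(P2/Q1) = 2 * 17 / 91 = 34/91
Since Exy > 0, the goods are substitutes.

34/91 (substitutes)


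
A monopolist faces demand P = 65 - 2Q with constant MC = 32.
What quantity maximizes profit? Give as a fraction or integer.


TR = P*Q = (65 - 2Q)Q = 65Q - 2Q^2
MR = dTR/dQ = 65 - 4Q
Set MR = MC:
65 - 4Q = 32
33 = 4Q
Q* = 33/4 = 33/4

33/4


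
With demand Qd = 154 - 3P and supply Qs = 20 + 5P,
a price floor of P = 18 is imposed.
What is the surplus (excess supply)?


At P = 18:
Qd = 154 - 3*18 = 100
Qs = 20 + 5*18 = 110
Surplus = Qs - Qd = 110 - 100 = 10

10


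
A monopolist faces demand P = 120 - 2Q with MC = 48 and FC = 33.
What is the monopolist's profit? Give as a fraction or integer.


MR = MC: 120 - 4Q = 48
Q* = 18
P* = 120 - 2*18 = 84
Profit = (P* - MC)*Q* - FC
= (84 - 48)*18 - 33
= 36*18 - 33
= 648 - 33 = 615

615


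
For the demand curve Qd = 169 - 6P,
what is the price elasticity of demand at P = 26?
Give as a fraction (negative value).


dQ/dP = -6
At P = 26: Q = 169 - 6*26 = 13
E = (dQ/dP)(P/Q) = (-6)(26/13) = -12

-12


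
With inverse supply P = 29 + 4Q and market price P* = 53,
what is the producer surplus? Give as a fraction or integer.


Minimum supply price (at Q=0): P_min = 29
Quantity supplied at P* = 53:
Q* = (53 - 29)/4 = 6
PS = (1/2) * Q* * (P* - P_min)
PS = (1/2) * 6 * (53 - 29)
PS = (1/2) * 6 * 24 = 72

72


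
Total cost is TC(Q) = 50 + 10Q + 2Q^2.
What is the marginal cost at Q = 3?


MC = dTC/dQ = 10 + 2*2*Q
At Q = 3:
MC = 10 + 4*3
MC = 10 + 12 = 22

22


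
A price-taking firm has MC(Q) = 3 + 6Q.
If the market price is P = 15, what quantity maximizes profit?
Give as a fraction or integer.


In perfect competition, profit is maximized where P = MC.
15 = 3 + 6Q
12 = 6Q
Q* = 12/6 = 2

2


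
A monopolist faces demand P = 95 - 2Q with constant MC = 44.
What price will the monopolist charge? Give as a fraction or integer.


MR = 95 - 4Q
Set MR = MC: 95 - 4Q = 44
Q* = 51/4
Substitute into demand:
P* = 95 - 2*51/4 = 139/2

139/2


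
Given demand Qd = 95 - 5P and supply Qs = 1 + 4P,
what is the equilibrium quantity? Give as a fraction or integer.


First find equilibrium price:
95 - 5P = 1 + 4P
P* = 94/9 = 94/9
Then substitute into demand:
Q* = 95 - 5 * 94/9 = 385/9

385/9


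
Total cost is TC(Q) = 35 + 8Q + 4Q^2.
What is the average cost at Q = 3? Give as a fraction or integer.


TC(3) = 35 + 8*3 + 4*3^2
TC(3) = 35 + 24 + 36 = 95
AC = TC/Q = 95/3 = 95/3

95/3


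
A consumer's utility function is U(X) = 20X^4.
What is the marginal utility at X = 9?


MU = dU/dX = 20*4*X^(4-1)
MU = 80*X^3
At X = 9:
MU = 80 * 9^3
MU = 80 * 729 = 58320

58320


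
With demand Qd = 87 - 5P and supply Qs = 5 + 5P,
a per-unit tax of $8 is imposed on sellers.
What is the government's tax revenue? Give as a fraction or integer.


With tax on sellers, new supply: Qs' = 5 + 5(P - 8)
= 5P - 35
New equilibrium quantity:
Q_new = 26
Tax revenue = tax * Q_new = 8 * 26 = 208

208


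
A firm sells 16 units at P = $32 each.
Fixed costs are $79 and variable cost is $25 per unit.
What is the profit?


Total Revenue = P * Q = 32 * 16 = $512
Total Cost = FC + VC*Q = 79 + 25*16 = $479
Profit = TR - TC = 512 - 479 = $33

$33


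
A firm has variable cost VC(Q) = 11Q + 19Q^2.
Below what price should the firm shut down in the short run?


AVC(Q) = VC(Q)/Q = 11 + 19Q
AVC is increasing in Q, so minimum AVC is at Q -> 0+.
Min AVC = 11
The firm should shut down if P < 11.

11


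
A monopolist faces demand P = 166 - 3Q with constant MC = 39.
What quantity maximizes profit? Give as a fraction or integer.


TR = P*Q = (166 - 3Q)Q = 166Q - 3Q^2
MR = dTR/dQ = 166 - 6Q
Set MR = MC:
166 - 6Q = 39
127 = 6Q
Q* = 127/6 = 127/6

127/6


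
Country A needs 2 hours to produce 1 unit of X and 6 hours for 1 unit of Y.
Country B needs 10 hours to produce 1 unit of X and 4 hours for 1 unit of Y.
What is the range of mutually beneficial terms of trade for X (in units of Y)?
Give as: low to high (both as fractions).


Opportunity cost of X for Country A = hours_X / hours_Y = 2/6 = 1/3 units of Y
Opportunity cost of X for Country B = hours_X / hours_Y = 10/4 = 5/2 units of Y
Terms of trade must be between the two opportunity costs.
Range: 1/3 to 5/2

1/3 to 5/2


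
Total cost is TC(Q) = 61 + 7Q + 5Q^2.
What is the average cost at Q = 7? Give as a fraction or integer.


TC(7) = 61 + 7*7 + 5*7^2
TC(7) = 61 + 49 + 245 = 355
AC = TC/Q = 355/7 = 355/7

355/7


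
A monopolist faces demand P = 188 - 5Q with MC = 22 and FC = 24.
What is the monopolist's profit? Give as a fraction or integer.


MR = MC: 188 - 10Q = 22
Q* = 83/5
P* = 188 - 5*83/5 = 105
Profit = (P* - MC)*Q* - FC
= (105 - 22)*83/5 - 24
= 83*83/5 - 24
= 6889/5 - 24 = 6769/5

6769/5


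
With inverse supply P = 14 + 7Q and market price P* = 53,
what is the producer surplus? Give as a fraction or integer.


Minimum supply price (at Q=0): P_min = 14
Quantity supplied at P* = 53:
Q* = (53 - 14)/7 = 39/7
PS = (1/2) * Q* * (P* - P_min)
PS = (1/2) * 39/7 * (53 - 14)
PS = (1/2) * 39/7 * 39 = 1521/14

1521/14


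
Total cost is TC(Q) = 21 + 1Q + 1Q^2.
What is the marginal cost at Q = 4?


MC = dTC/dQ = 1 + 2*1*Q
At Q = 4:
MC = 1 + 2*4
MC = 1 + 8 = 9

9


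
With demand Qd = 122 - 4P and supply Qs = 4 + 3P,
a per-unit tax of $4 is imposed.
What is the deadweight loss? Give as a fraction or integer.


Pre-tax equilibrium quantity: Q* = 382/7
Post-tax equilibrium quantity: Q_tax = 334/7
Reduction in quantity: Q* - Q_tax = 48/7
DWL = (1/2) * tax * (Q* - Q_tax)
DWL = (1/2) * 4 * 48/7 = 96/7

96/7


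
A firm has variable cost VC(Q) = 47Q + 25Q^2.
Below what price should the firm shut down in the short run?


AVC(Q) = VC(Q)/Q = 47 + 25Q
AVC is increasing in Q, so minimum AVC is at Q -> 0+.
Min AVC = 47
The firm should shut down if P < 47.

47


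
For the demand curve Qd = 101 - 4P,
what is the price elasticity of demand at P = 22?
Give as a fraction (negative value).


dQ/dP = -4
At P = 22: Q = 101 - 4*22 = 13
E = (dQ/dP)(P/Q) = (-4)(22/13) = -88/13

-88/13


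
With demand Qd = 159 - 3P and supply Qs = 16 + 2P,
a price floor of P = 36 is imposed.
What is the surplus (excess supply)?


At P = 36:
Qd = 159 - 3*36 = 51
Qs = 16 + 2*36 = 88
Surplus = Qs - Qd = 88 - 51 = 37

37


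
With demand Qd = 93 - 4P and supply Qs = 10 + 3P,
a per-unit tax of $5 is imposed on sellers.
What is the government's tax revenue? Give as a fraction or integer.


With tax on sellers, new supply: Qs' = 10 + 3(P - 5)
= 3P - 5
New equilibrium quantity:
Q_new = 37
Tax revenue = tax * Q_new = 5 * 37 = 185

185


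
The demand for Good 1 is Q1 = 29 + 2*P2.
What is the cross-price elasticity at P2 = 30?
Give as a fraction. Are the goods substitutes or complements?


dQ1/dP2 = 2
At P2 = 30: Q1 = 29 + 2*30 = 89
Exy = (dQ1/dP2)(P2/Q1) = 2 * 30 / 89 = 60/89
Since Exy > 0, the goods are substitutes.

60/89 (substitutes)


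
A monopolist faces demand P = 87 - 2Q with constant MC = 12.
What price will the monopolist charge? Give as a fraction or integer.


MR = 87 - 4Q
Set MR = MC: 87 - 4Q = 12
Q* = 75/4
Substitute into demand:
P* = 87 - 2*75/4 = 99/2

99/2


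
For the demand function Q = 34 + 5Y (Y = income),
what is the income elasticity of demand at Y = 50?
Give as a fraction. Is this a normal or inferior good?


dQ/dY = 5
At Y = 50: Q = 34 + 5*50 = 284
Ey = (dQ/dY)(Y/Q) = 5 * 50 / 284 = 125/142
Since Ey > 0, this is a normal good.

125/142 (normal good)


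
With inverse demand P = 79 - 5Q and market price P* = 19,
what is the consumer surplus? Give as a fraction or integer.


Maximum willingness to pay (at Q=0): P_max = 79
Quantity demanded at P* = 19:
Q* = (79 - 19)/5 = 12
CS = (1/2) * Q* * (P_max - P*)
CS = (1/2) * 12 * (79 - 19)
CS = (1/2) * 12 * 60 = 360

360


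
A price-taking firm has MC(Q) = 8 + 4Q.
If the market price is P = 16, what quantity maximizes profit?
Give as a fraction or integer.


In perfect competition, profit is maximized where P = MC.
16 = 8 + 4Q
8 = 4Q
Q* = 8/4 = 2

2


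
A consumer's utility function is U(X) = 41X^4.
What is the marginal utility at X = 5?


MU = dU/dX = 41*4*X^(4-1)
MU = 164*X^3
At X = 5:
MU = 164 * 5^3
MU = 164 * 125 = 20500

20500


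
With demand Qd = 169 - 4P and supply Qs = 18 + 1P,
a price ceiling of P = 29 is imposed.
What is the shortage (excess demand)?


At P = 29:
Qd = 169 - 4*29 = 53
Qs = 18 + 1*29 = 47
Shortage = Qd - Qs = 53 - 47 = 6

6


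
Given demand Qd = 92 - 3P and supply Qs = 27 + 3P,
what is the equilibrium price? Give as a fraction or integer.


At equilibrium, Qd = Qs.
92 - 3P = 27 + 3P
92 - 27 = 3P + 3P
65 = 6P
P* = 65/6 = 65/6

65/6


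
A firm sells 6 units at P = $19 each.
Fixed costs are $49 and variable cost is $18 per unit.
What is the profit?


Total Revenue = P * Q = 19 * 6 = $114
Total Cost = FC + VC*Q = 49 + 18*6 = $157
Profit = TR - TC = 114 - 157 = $-43

$-43


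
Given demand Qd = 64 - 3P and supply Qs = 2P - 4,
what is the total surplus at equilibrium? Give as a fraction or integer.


Find equilibrium: 64 - 3P = 2P - 4
64 + 4 = 5P
P* = 68/5 = 68/5
Q* = 2*68/5 - 4 = 116/5
Inverse demand: P = 64/3 - Q/3, so P_max = 64/3
Inverse supply: P = 2 + Q/2, so P_min = 2
CS = (1/2) * 116/5 * (64/3 - 68/5) = 6728/75
PS = (1/2) * 116/5 * (68/5 - 2) = 3364/25
TS = CS + PS = 6728/75 + 3364/25 = 3364/15

3364/15


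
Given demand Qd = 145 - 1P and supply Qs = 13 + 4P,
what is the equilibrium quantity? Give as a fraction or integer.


First find equilibrium price:
145 - 1P = 13 + 4P
P* = 132/5 = 132/5
Then substitute into demand:
Q* = 145 - 1 * 132/5 = 593/5

593/5


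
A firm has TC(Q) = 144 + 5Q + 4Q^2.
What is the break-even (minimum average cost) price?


AC(Q) = 144/Q + 5 + 4Q
To minimize: dAC/dQ = -144/Q^2 + 4 = 0
Q^2 = 144/4 = 36
Q* = 6
Min AC = 144/6 + 5 + 4*6
Min AC = 24 + 5 + 24 = 53

53


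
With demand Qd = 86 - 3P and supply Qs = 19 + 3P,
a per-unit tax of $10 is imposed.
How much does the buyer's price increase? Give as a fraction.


With a per-unit tax, the buyer's price increase depends on relative slopes.
Supply slope: d = 3, Demand slope: b = 3
Buyer's price increase = d * tax / (b + d)
= 3 * 10 / (3 + 3)
= 30 / 6 = 5

5


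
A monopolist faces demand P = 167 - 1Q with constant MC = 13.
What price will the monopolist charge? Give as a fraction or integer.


MR = 167 - 2Q
Set MR = MC: 167 - 2Q = 13
Q* = 77
Substitute into demand:
P* = 167 - 1*77 = 90

90


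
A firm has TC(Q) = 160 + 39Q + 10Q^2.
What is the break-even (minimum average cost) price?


AC(Q) = 160/Q + 39 + 10Q
To minimize: dAC/dQ = -160/Q^2 + 10 = 0
Q^2 = 160/10 = 16
Q* = 4
Min AC = 160/4 + 39 + 10*4
Min AC = 40 + 39 + 40 = 119

119


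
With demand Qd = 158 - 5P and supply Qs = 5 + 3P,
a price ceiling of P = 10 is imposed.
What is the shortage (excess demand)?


At P = 10:
Qd = 158 - 5*10 = 108
Qs = 5 + 3*10 = 35
Shortage = Qd - Qs = 108 - 35 = 73

73


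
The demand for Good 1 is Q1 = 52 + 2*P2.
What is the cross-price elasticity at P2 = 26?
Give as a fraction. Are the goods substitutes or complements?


dQ1/dP2 = 2
At P2 = 26: Q1 = 52 + 2*26 = 104
Exy = (dQ1/dP2)(P2/Q1) = 2 * 26 / 104 = 1/2
Since Exy > 0, the goods are substitutes.

1/2 (substitutes)


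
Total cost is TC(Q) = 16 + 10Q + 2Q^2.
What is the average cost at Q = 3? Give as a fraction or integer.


TC(3) = 16 + 10*3 + 2*3^2
TC(3) = 16 + 30 + 18 = 64
AC = TC/Q = 64/3 = 64/3

64/3


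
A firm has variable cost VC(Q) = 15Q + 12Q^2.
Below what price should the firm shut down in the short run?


AVC(Q) = VC(Q)/Q = 15 + 12Q
AVC is increasing in Q, so minimum AVC is at Q -> 0+.
Min AVC = 15
The firm should shut down if P < 15.

15


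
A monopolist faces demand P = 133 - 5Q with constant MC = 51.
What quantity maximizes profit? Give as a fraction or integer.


TR = P*Q = (133 - 5Q)Q = 133Q - 5Q^2
MR = dTR/dQ = 133 - 10Q
Set MR = MC:
133 - 10Q = 51
82 = 10Q
Q* = 82/10 = 41/5

41/5


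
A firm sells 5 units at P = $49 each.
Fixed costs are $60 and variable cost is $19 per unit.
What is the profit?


Total Revenue = P * Q = 49 * 5 = $245
Total Cost = FC + VC*Q = 60 + 19*5 = $155
Profit = TR - TC = 245 - 155 = $90

$90


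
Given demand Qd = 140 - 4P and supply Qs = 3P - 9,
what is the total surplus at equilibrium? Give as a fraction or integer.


Find equilibrium: 140 - 4P = 3P - 9
140 + 9 = 7P
P* = 149/7 = 149/7
Q* = 3*149/7 - 9 = 384/7
Inverse demand: P = 35 - Q/4, so P_max = 35
Inverse supply: P = 3 + Q/3, so P_min = 3
CS = (1/2) * 384/7 * (35 - 149/7) = 18432/49
PS = (1/2) * 384/7 * (149/7 - 3) = 24576/49
TS = CS + PS = 18432/49 + 24576/49 = 6144/7

6144/7


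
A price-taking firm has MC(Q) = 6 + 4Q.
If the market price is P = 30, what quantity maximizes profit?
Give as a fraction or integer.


In perfect competition, profit is maximized where P = MC.
30 = 6 + 4Q
24 = 4Q
Q* = 24/4 = 6

6


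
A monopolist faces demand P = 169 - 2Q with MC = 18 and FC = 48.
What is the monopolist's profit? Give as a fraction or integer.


MR = MC: 169 - 4Q = 18
Q* = 151/4
P* = 169 - 2*151/4 = 187/2
Profit = (P* - MC)*Q* - FC
= (187/2 - 18)*151/4 - 48
= 151/2*151/4 - 48
= 22801/8 - 48 = 22417/8

22417/8


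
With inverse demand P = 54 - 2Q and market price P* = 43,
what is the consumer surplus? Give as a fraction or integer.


Maximum willingness to pay (at Q=0): P_max = 54
Quantity demanded at P* = 43:
Q* = (54 - 43)/2 = 11/2
CS = (1/2) * Q* * (P_max - P*)
CS = (1/2) * 11/2 * (54 - 43)
CS = (1/2) * 11/2 * 11 = 121/4

121/4


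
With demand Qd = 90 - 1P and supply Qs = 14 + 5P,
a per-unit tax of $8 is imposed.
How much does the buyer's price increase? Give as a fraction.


With a per-unit tax, the buyer's price increase depends on relative slopes.
Supply slope: d = 5, Demand slope: b = 1
Buyer's price increase = d * tax / (b + d)
= 5 * 8 / (1 + 5)
= 40 / 6 = 20/3

20/3


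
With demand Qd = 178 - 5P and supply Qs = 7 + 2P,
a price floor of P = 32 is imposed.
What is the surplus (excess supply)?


At P = 32:
Qd = 178 - 5*32 = 18
Qs = 7 + 2*32 = 71
Surplus = Qs - Qd = 71 - 18 = 53

53


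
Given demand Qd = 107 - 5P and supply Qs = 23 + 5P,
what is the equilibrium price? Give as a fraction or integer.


At equilibrium, Qd = Qs.
107 - 5P = 23 + 5P
107 - 23 = 5P + 5P
84 = 10P
P* = 84/10 = 42/5

42/5


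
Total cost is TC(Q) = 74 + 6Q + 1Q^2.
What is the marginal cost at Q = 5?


MC = dTC/dQ = 6 + 2*1*Q
At Q = 5:
MC = 6 + 2*5
MC = 6 + 10 = 16

16


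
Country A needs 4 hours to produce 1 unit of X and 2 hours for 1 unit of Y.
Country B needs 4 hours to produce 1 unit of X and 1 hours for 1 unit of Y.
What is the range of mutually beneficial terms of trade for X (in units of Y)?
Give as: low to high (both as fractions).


Opportunity cost of X for Country A = hours_X / hours_Y = 4/2 = 2 units of Y
Opportunity cost of X for Country B = hours_X / hours_Y = 4/1 = 4 units of Y
Terms of trade must be between the two opportunity costs.
Range: 2 to 4

2 to 4


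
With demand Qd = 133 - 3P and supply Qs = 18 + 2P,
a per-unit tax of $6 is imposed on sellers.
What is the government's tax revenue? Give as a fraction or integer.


With tax on sellers, new supply: Qs' = 18 + 2(P - 6)
= 6 + 2P
New equilibrium quantity:
Q_new = 284/5
Tax revenue = tax * Q_new = 6 * 284/5 = 1704/5

1704/5


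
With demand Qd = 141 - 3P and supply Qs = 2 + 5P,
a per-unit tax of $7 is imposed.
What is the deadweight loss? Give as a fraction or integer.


Pre-tax equilibrium quantity: Q* = 711/8
Post-tax equilibrium quantity: Q_tax = 303/4
Reduction in quantity: Q* - Q_tax = 105/8
DWL = (1/2) * tax * (Q* - Q_tax)
DWL = (1/2) * 7 * 105/8 = 735/16

735/16


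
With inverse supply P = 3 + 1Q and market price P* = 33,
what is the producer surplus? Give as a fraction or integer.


Minimum supply price (at Q=0): P_min = 3
Quantity supplied at P* = 33:
Q* = (33 - 3)/1 = 30
PS = (1/2) * Q* * (P* - P_min)
PS = (1/2) * 30 * (33 - 3)
PS = (1/2) * 30 * 30 = 450

450


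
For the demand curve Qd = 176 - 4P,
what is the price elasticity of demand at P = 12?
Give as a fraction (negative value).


dQ/dP = -4
At P = 12: Q = 176 - 4*12 = 128
E = (dQ/dP)(P/Q) = (-4)(12/128) = -3/8

-3/8


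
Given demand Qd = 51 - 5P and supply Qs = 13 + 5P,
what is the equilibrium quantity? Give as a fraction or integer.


First find equilibrium price:
51 - 5P = 13 + 5P
P* = 38/10 = 19/5
Then substitute into demand:
Q* = 51 - 5 * 19/5 = 32

32


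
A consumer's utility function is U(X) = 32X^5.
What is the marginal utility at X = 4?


MU = dU/dX = 32*5*X^(5-1)
MU = 160*X^4
At X = 4:
MU = 160 * 4^4
MU = 160 * 256 = 40960

40960


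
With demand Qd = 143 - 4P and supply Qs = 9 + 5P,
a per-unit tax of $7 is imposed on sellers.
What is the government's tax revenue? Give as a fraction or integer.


With tax on sellers, new supply: Qs' = 9 + 5(P - 7)
= 5P - 26
New equilibrium quantity:
Q_new = 611/9
Tax revenue = tax * Q_new = 7 * 611/9 = 4277/9

4277/9


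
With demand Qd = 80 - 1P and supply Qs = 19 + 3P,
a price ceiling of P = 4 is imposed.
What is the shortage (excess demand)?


At P = 4:
Qd = 80 - 1*4 = 76
Qs = 19 + 3*4 = 31
Shortage = Qd - Qs = 76 - 31 = 45

45


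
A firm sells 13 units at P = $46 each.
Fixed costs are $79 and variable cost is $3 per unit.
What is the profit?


Total Revenue = P * Q = 46 * 13 = $598
Total Cost = FC + VC*Q = 79 + 3*13 = $118
Profit = TR - TC = 598 - 118 = $480

$480


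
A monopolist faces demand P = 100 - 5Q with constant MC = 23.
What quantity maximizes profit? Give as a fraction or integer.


TR = P*Q = (100 - 5Q)Q = 100Q - 5Q^2
MR = dTR/dQ = 100 - 10Q
Set MR = MC:
100 - 10Q = 23
77 = 10Q
Q* = 77/10 = 77/10

77/10


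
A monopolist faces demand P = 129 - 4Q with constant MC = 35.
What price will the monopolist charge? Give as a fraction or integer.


MR = 129 - 8Q
Set MR = MC: 129 - 8Q = 35
Q* = 47/4
Substitute into demand:
P* = 129 - 4*47/4 = 82

82


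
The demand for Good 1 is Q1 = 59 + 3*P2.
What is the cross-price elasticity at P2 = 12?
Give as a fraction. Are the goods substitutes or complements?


dQ1/dP2 = 3
At P2 = 12: Q1 = 59 + 3*12 = 95
Exy = (dQ1/dP2)(P2/Q1) = 3 * 12 / 95 = 36/95
Since Exy > 0, the goods are substitutes.

36/95 (substitutes)


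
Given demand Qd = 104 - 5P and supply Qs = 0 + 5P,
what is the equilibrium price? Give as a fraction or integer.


At equilibrium, Qd = Qs.
104 - 5P = 0 + 5P
104 - 0 = 5P + 5P
104 = 10P
P* = 104/10 = 52/5

52/5


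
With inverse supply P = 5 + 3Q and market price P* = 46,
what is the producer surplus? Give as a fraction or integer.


Minimum supply price (at Q=0): P_min = 5
Quantity supplied at P* = 46:
Q* = (46 - 5)/3 = 41/3
PS = (1/2) * Q* * (P* - P_min)
PS = (1/2) * 41/3 * (46 - 5)
PS = (1/2) * 41/3 * 41 = 1681/6

1681/6


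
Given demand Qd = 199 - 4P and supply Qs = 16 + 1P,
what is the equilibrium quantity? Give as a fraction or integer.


First find equilibrium price:
199 - 4P = 16 + 1P
P* = 183/5 = 183/5
Then substitute into demand:
Q* = 199 - 4 * 183/5 = 263/5

263/5


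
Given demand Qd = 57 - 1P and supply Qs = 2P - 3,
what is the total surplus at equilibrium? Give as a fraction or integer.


Find equilibrium: 57 - 1P = 2P - 3
57 + 3 = 3P
P* = 60/3 = 20
Q* = 2*20 - 3 = 37
Inverse demand: P = 57 - Q/1, so P_max = 57
Inverse supply: P = 3/2 + Q/2, so P_min = 3/2
CS = (1/2) * 37 * (57 - 20) = 1369/2
PS = (1/2) * 37 * (20 - 3/2) = 1369/4
TS = CS + PS = 1369/2 + 1369/4 = 4107/4

4107/4


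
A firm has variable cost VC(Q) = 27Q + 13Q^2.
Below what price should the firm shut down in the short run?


AVC(Q) = VC(Q)/Q = 27 + 13Q
AVC is increasing in Q, so minimum AVC is at Q -> 0+.
Min AVC = 27
The firm should shut down if P < 27.

27


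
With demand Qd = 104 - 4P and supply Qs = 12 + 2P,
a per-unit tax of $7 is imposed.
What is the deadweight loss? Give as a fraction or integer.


Pre-tax equilibrium quantity: Q* = 128/3
Post-tax equilibrium quantity: Q_tax = 100/3
Reduction in quantity: Q* - Q_tax = 28/3
DWL = (1/2) * tax * (Q* - Q_tax)
DWL = (1/2) * 7 * 28/3 = 98/3

98/3


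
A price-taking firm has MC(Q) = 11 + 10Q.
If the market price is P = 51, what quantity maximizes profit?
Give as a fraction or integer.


In perfect competition, profit is maximized where P = MC.
51 = 11 + 10Q
40 = 10Q
Q* = 40/10 = 4

4


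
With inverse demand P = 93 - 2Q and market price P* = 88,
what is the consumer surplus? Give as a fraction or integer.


Maximum willingness to pay (at Q=0): P_max = 93
Quantity demanded at P* = 88:
Q* = (93 - 88)/2 = 5/2
CS = (1/2) * Q* * (P_max - P*)
CS = (1/2) * 5/2 * (93 - 88)
CS = (1/2) * 5/2 * 5 = 25/4

25/4


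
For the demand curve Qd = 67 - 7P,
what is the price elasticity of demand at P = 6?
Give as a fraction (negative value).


dQ/dP = -7
At P = 6: Q = 67 - 7*6 = 25
E = (dQ/dP)(P/Q) = (-7)(6/25) = -42/25

-42/25


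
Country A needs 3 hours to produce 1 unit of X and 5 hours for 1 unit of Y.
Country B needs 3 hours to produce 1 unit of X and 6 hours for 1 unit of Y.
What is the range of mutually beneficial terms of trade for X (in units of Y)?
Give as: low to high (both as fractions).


Opportunity cost of X for Country A = hours_X / hours_Y = 3/5 = 3/5 units of Y
Opportunity cost of X for Country B = hours_X / hours_Y = 3/6 = 1/2 units of Y
Terms of trade must be between the two opportunity costs.
Range: 1/2 to 3/5

1/2 to 3/5


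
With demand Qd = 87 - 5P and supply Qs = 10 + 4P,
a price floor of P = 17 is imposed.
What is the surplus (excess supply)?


At P = 17:
Qd = 87 - 5*17 = 2
Qs = 10 + 4*17 = 78
Surplus = Qs - Qd = 78 - 2 = 76

76


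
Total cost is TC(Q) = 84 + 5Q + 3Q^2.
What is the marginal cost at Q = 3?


MC = dTC/dQ = 5 + 2*3*Q
At Q = 3:
MC = 5 + 6*3
MC = 5 + 18 = 23

23


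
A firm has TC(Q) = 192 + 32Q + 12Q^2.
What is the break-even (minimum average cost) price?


AC(Q) = 192/Q + 32 + 12Q
To minimize: dAC/dQ = -192/Q^2 + 12 = 0
Q^2 = 192/12 = 16
Q* = 4
Min AC = 192/4 + 32 + 12*4
Min AC = 48 + 32 + 48 = 128

128


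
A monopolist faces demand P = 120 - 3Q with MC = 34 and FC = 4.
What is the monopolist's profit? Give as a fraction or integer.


MR = MC: 120 - 6Q = 34
Q* = 43/3
P* = 120 - 3*43/3 = 77
Profit = (P* - MC)*Q* - FC
= (77 - 34)*43/3 - 4
= 43*43/3 - 4
= 1849/3 - 4 = 1837/3

1837/3


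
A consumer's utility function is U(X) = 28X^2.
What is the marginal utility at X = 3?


MU = dU/dX = 28*2*X^(2-1)
MU = 56*X^1
At X = 3:
MU = 56 * 3^1
MU = 56 * 3 = 168

168


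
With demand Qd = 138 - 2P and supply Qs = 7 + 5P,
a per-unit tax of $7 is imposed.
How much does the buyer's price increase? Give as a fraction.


With a per-unit tax, the buyer's price increase depends on relative slopes.
Supply slope: d = 5, Demand slope: b = 2
Buyer's price increase = d * tax / (b + d)
= 5 * 7 / (2 + 5)
= 35 / 7 = 5

5


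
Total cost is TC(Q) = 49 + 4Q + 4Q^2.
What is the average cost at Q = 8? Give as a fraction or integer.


TC(8) = 49 + 4*8 + 4*8^2
TC(8) = 49 + 32 + 256 = 337
AC = TC/Q = 337/8 = 337/8

337/8


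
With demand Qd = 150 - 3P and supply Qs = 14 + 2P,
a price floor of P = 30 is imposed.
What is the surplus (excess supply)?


At P = 30:
Qd = 150 - 3*30 = 60
Qs = 14 + 2*30 = 74
Surplus = Qs - Qd = 74 - 60 = 14

14


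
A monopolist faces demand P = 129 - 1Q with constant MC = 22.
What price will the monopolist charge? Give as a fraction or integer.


MR = 129 - 2Q
Set MR = MC: 129 - 2Q = 22
Q* = 107/2
Substitute into demand:
P* = 129 - 1*107/2 = 151/2

151/2


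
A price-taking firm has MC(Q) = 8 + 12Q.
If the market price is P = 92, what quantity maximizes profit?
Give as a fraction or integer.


In perfect competition, profit is maximized where P = MC.
92 = 8 + 12Q
84 = 12Q
Q* = 84/12 = 7

7


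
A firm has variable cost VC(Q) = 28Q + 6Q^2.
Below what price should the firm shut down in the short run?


AVC(Q) = VC(Q)/Q = 28 + 6Q
AVC is increasing in Q, so minimum AVC is at Q -> 0+.
Min AVC = 28
The firm should shut down if P < 28.

28


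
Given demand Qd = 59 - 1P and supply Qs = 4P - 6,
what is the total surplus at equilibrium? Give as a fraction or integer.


Find equilibrium: 59 - 1P = 4P - 6
59 + 6 = 5P
P* = 65/5 = 13
Q* = 4*13 - 6 = 46
Inverse demand: P = 59 - Q/1, so P_max = 59
Inverse supply: P = 3/2 + Q/4, so P_min = 3/2
CS = (1/2) * 46 * (59 - 13) = 1058
PS = (1/2) * 46 * (13 - 3/2) = 529/2
TS = CS + PS = 1058 + 529/2 = 2645/2

2645/2


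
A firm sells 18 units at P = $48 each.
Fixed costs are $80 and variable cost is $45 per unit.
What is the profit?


Total Revenue = P * Q = 48 * 18 = $864
Total Cost = FC + VC*Q = 80 + 45*18 = $890
Profit = TR - TC = 864 - 890 = $-26

$-26


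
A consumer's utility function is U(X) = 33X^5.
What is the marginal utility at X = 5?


MU = dU/dX = 33*5*X^(5-1)
MU = 165*X^4
At X = 5:
MU = 165 * 5^4
MU = 165 * 625 = 103125

103125


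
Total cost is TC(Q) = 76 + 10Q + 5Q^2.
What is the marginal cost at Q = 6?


MC = dTC/dQ = 10 + 2*5*Q
At Q = 6:
MC = 10 + 10*6
MC = 10 + 60 = 70

70


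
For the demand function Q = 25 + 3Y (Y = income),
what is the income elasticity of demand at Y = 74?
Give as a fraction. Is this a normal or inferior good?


dQ/dY = 3
At Y = 74: Q = 25 + 3*74 = 247
Ey = (dQ/dY)(Y/Q) = 3 * 74 / 247 = 222/247
Since Ey > 0, this is a normal good.

222/247 (normal good)


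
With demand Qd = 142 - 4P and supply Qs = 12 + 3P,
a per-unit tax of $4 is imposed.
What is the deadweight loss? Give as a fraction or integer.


Pre-tax equilibrium quantity: Q* = 474/7
Post-tax equilibrium quantity: Q_tax = 426/7
Reduction in quantity: Q* - Q_tax = 48/7
DWL = (1/2) * tax * (Q* - Q_tax)
DWL = (1/2) * 4 * 48/7 = 96/7

96/7


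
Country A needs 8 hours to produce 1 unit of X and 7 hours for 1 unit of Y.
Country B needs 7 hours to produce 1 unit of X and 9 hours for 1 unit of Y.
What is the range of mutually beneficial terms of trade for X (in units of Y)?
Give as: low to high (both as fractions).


Opportunity cost of X for Country A = hours_X / hours_Y = 8/7 = 8/7 units of Y
Opportunity cost of X for Country B = hours_X / hours_Y = 7/9 = 7/9 units of Y
Terms of trade must be between the two opportunity costs.
Range: 7/9 to 8/7

7/9 to 8/7


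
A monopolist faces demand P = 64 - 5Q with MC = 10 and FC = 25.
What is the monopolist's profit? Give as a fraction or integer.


MR = MC: 64 - 10Q = 10
Q* = 27/5
P* = 64 - 5*27/5 = 37
Profit = (P* - MC)*Q* - FC
= (37 - 10)*27/5 - 25
= 27*27/5 - 25
= 729/5 - 25 = 604/5

604/5


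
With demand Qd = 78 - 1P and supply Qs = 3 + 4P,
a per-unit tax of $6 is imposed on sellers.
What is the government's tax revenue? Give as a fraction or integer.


With tax on sellers, new supply: Qs' = 3 + 4(P - 6)
= 4P - 21
New equilibrium quantity:
Q_new = 291/5
Tax revenue = tax * Q_new = 6 * 291/5 = 1746/5

1746/5


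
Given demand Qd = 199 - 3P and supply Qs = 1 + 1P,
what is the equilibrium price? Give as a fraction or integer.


At equilibrium, Qd = Qs.
199 - 3P = 1 + 1P
199 - 1 = 3P + 1P
198 = 4P
P* = 198/4 = 99/2

99/2


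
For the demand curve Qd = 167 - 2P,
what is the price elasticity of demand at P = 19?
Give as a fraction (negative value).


dQ/dP = -2
At P = 19: Q = 167 - 2*19 = 129
E = (dQ/dP)(P/Q) = (-2)(19/129) = -38/129

-38/129


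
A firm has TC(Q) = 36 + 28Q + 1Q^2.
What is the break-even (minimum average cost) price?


AC(Q) = 36/Q + 28 + 1Q
To minimize: dAC/dQ = -36/Q^2 + 1 = 0
Q^2 = 36/1 = 36
Q* = 6
Min AC = 36/6 + 28 + 1*6
Min AC = 6 + 28 + 6 = 40

40


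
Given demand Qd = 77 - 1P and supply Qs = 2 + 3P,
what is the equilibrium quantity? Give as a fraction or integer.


First find equilibrium price:
77 - 1P = 2 + 3P
P* = 75/4 = 75/4
Then substitute into demand:
Q* = 77 - 1 * 75/4 = 233/4

233/4


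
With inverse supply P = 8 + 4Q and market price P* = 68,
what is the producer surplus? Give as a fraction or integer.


Minimum supply price (at Q=0): P_min = 8
Quantity supplied at P* = 68:
Q* = (68 - 8)/4 = 15
PS = (1/2) * Q* * (P* - P_min)
PS = (1/2) * 15 * (68 - 8)
PS = (1/2) * 15 * 60 = 450

450


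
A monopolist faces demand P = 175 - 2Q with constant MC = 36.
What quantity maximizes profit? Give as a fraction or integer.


TR = P*Q = (175 - 2Q)Q = 175Q - 2Q^2
MR = dTR/dQ = 175 - 4Q
Set MR = MC:
175 - 4Q = 36
139 = 4Q
Q* = 139/4 = 139/4

139/4


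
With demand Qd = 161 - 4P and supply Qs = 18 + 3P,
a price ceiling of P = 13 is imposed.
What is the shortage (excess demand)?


At P = 13:
Qd = 161 - 4*13 = 109
Qs = 18 + 3*13 = 57
Shortage = Qd - Qs = 109 - 57 = 52

52


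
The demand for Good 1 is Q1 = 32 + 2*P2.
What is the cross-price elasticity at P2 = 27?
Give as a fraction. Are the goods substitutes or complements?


dQ1/dP2 = 2
At P2 = 27: Q1 = 32 + 2*27 = 86
Exy = (dQ1/dP2)(P2/Q1) = 2 * 27 / 86 = 27/43
Since Exy > 0, the goods are substitutes.

27/43 (substitutes)


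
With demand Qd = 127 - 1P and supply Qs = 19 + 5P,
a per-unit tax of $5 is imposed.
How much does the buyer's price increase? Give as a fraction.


With a per-unit tax, the buyer's price increase depends on relative slopes.
Supply slope: d = 5, Demand slope: b = 1
Buyer's price increase = d * tax / (b + d)
= 5 * 5 / (1 + 5)
= 25 / 6 = 25/6

25/6


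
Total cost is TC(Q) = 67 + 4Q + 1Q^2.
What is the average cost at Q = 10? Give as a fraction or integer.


TC(10) = 67 + 4*10 + 1*10^2
TC(10) = 67 + 40 + 100 = 207
AC = TC/Q = 207/10 = 207/10

207/10


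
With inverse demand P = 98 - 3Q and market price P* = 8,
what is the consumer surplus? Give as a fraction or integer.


Maximum willingness to pay (at Q=0): P_max = 98
Quantity demanded at P* = 8:
Q* = (98 - 8)/3 = 30
CS = (1/2) * Q* * (P_max - P*)
CS = (1/2) * 30 * (98 - 8)
CS = (1/2) * 30 * 90 = 1350

1350


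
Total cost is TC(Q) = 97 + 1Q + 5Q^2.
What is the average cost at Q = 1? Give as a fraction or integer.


TC(1) = 97 + 1*1 + 5*1^2
TC(1) = 97 + 1 + 5 = 103
AC = TC/Q = 103/1 = 103

103


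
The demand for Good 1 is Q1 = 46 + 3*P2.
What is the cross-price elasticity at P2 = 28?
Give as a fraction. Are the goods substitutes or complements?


dQ1/dP2 = 3
At P2 = 28: Q1 = 46 + 3*28 = 130
Exy = (dQ1/dP2)(P2/Q1) = 3 * 28 / 130 = 42/65
Since Exy > 0, the goods are substitutes.

42/65 (substitutes)


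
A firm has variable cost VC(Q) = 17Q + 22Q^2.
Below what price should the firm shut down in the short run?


AVC(Q) = VC(Q)/Q = 17 + 22Q
AVC is increasing in Q, so minimum AVC is at Q -> 0+.
Min AVC = 17
The firm should shut down if P < 17.

17


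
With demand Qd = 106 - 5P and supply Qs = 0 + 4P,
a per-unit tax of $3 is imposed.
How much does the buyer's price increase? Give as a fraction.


With a per-unit tax, the buyer's price increase depends on relative slopes.
Supply slope: d = 4, Demand slope: b = 5
Buyer's price increase = d * tax / (b + d)
= 4 * 3 / (5 + 4)
= 12 / 9 = 4/3

4/3


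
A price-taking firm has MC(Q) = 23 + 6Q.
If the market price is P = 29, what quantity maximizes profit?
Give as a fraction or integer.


In perfect competition, profit is maximized where P = MC.
29 = 23 + 6Q
6 = 6Q
Q* = 6/6 = 1

1


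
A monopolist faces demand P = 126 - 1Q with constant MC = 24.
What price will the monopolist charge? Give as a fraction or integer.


MR = 126 - 2Q
Set MR = MC: 126 - 2Q = 24
Q* = 51
Substitute into demand:
P* = 126 - 1*51 = 75

75


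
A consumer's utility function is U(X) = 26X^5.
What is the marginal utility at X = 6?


MU = dU/dX = 26*5*X^(5-1)
MU = 130*X^4
At X = 6:
MU = 130 * 6^4
MU = 130 * 1296 = 168480

168480


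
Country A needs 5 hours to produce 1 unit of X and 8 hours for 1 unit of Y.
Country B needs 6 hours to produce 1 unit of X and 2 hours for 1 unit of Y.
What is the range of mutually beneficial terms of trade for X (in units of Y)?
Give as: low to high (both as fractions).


Opportunity cost of X for Country A = hours_X / hours_Y = 5/8 = 5/8 units of Y
Opportunity cost of X for Country B = hours_X / hours_Y = 6/2 = 3 units of Y
Terms of trade must be between the two opportunity costs.
Range: 5/8 to 3

5/8 to 3


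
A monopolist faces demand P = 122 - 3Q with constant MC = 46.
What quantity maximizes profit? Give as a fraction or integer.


TR = P*Q = (122 - 3Q)Q = 122Q - 3Q^2
MR = dTR/dQ = 122 - 6Q
Set MR = MC:
122 - 6Q = 46
76 = 6Q
Q* = 76/6 = 38/3

38/3


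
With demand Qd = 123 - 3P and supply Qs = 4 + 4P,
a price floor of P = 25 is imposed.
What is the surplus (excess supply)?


At P = 25:
Qd = 123 - 3*25 = 48
Qs = 4 + 4*25 = 104
Surplus = Qs - Qd = 104 - 48 = 56

56


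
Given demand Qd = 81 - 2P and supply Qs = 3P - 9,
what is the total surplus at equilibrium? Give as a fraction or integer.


Find equilibrium: 81 - 2P = 3P - 9
81 + 9 = 5P
P* = 90/5 = 18
Q* = 3*18 - 9 = 45
Inverse demand: P = 81/2 - Q/2, so P_max = 81/2
Inverse supply: P = 3 + Q/3, so P_min = 3
CS = (1/2) * 45 * (81/2 - 18) = 2025/4
PS = (1/2) * 45 * (18 - 3) = 675/2
TS = CS + PS = 2025/4 + 675/2 = 3375/4

3375/4


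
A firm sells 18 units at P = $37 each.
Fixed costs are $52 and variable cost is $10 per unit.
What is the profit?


Total Revenue = P * Q = 37 * 18 = $666
Total Cost = FC + VC*Q = 52 + 10*18 = $232
Profit = TR - TC = 666 - 232 = $434

$434


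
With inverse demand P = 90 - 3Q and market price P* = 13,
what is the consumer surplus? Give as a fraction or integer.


Maximum willingness to pay (at Q=0): P_max = 90
Quantity demanded at P* = 13:
Q* = (90 - 13)/3 = 77/3
CS = (1/2) * Q* * (P_max - P*)
CS = (1/2) * 77/3 * (90 - 13)
CS = (1/2) * 77/3 * 77 = 5929/6

5929/6


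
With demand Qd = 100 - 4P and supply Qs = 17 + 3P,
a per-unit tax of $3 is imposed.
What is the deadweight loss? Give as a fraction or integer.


Pre-tax equilibrium quantity: Q* = 368/7
Post-tax equilibrium quantity: Q_tax = 332/7
Reduction in quantity: Q* - Q_tax = 36/7
DWL = (1/2) * tax * (Q* - Q_tax)
DWL = (1/2) * 3 * 36/7 = 54/7

54/7


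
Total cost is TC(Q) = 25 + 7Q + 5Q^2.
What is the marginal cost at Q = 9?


MC = dTC/dQ = 7 + 2*5*Q
At Q = 9:
MC = 7 + 10*9
MC = 7 + 90 = 97

97


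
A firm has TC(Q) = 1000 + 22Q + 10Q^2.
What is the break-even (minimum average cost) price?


AC(Q) = 1000/Q + 22 + 10Q
To minimize: dAC/dQ = -1000/Q^2 + 10 = 0
Q^2 = 1000/10 = 100
Q* = 10
Min AC = 1000/10 + 22 + 10*10
Min AC = 100 + 22 + 100 = 222

222


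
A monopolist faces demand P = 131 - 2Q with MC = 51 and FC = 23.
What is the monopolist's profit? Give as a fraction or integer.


MR = MC: 131 - 4Q = 51
Q* = 20
P* = 131 - 2*20 = 91
Profit = (P* - MC)*Q* - FC
= (91 - 51)*20 - 23
= 40*20 - 23
= 800 - 23 = 777

777


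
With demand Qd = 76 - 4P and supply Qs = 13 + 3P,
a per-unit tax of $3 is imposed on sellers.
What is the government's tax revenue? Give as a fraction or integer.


With tax on sellers, new supply: Qs' = 13 + 3(P - 3)
= 4 + 3P
New equilibrium quantity:
Q_new = 244/7
Tax revenue = tax * Q_new = 3 * 244/7 = 732/7

732/7


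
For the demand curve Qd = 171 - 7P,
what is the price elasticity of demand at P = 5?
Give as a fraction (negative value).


dQ/dP = -7
At P = 5: Q = 171 - 7*5 = 136
E = (dQ/dP)(P/Q) = (-7)(5/136) = -35/136

-35/136


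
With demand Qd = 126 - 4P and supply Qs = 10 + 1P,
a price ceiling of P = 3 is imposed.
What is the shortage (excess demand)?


At P = 3:
Qd = 126 - 4*3 = 114
Qs = 10 + 1*3 = 13
Shortage = Qd - Qs = 114 - 13 = 101

101


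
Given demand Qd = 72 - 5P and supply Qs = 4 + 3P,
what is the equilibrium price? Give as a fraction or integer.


At equilibrium, Qd = Qs.
72 - 5P = 4 + 3P
72 - 4 = 5P + 3P
68 = 8P
P* = 68/8 = 17/2

17/2


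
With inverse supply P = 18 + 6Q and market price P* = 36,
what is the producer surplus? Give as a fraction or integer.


Minimum supply price (at Q=0): P_min = 18
Quantity supplied at P* = 36:
Q* = (36 - 18)/6 = 3
PS = (1/2) * Q* * (P* - P_min)
PS = (1/2) * 3 * (36 - 18)
PS = (1/2) * 3 * 18 = 27

27


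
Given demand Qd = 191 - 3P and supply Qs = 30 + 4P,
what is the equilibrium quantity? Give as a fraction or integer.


First find equilibrium price:
191 - 3P = 30 + 4P
P* = 161/7 = 23
Then substitute into demand:
Q* = 191 - 3 * 23 = 122

122


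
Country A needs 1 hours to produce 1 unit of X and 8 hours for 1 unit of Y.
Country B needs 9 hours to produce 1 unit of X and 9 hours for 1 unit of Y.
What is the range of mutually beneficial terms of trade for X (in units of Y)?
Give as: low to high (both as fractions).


Opportunity cost of X for Country A = hours_X / hours_Y = 1/8 = 1/8 units of Y
Opportunity cost of X for Country B = hours_X / hours_Y = 9/9 = 1 units of Y
Terms of trade must be between the two opportunity costs.
Range: 1/8 to 1

1/8 to 1


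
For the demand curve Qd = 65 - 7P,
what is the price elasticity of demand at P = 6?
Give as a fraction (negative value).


dQ/dP = -7
At P = 6: Q = 65 - 7*6 = 23
E = (dQ/dP)(P/Q) = (-7)(6/23) = -42/23

-42/23


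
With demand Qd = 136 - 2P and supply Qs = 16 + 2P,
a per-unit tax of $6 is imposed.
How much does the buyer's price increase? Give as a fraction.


With a per-unit tax, the buyer's price increase depends on relative slopes.
Supply slope: d = 2, Demand slope: b = 2
Buyer's price increase = d * tax / (b + d)
= 2 * 6 / (2 + 2)
= 12 / 4 = 3

3


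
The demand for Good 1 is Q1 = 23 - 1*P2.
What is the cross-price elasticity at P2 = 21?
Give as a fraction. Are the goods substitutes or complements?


dQ1/dP2 = -1
At P2 = 21: Q1 = 23 - 1*21 = 2
Exy = (dQ1/dP2)(P2/Q1) = -1 * 21 / 2 = -21/2
Since Exy < 0, the goods are complements.

-21/2 (complements)
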